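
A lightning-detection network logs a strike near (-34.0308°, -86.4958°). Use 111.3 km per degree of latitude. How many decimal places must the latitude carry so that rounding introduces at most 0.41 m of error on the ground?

One degree of latitude covers 111300 m.
With N decimal places the half-ulp bound is 0.5·10⁻ᴺ°, or 0.5·10⁻ᴺ × 111300 m on the ground.
Need 0.5 × 111300 × 10⁻ᴺ ≤ 0.41 → 10⁻ᴺ ≤ 7.367e-06, so N ≥ 5.13.
So 6 decimal places suffice (0.0556 m); 5 would allow up to 0.556 m.

6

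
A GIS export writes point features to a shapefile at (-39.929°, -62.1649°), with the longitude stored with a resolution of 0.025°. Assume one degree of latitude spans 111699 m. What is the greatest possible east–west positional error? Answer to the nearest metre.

With a 0.025° grid the true value lies within half a step, ±0.025°/2 = ±0.0125°, of the stored one.
Parallels shrink by cos φ, so at 39.929° a degree of longitude is 111699 × 0.7668 ≈ 85655.3 m.
East–west error: 0.0125° × 85655.3 m/° ≈ 1070.69 m.

1071 metres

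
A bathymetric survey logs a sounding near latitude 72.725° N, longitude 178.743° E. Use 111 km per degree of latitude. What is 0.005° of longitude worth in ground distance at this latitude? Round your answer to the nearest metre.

165 metres

At 72.725° a degree of longitude is 111000 × cos 72.725° ≈ 32962.4 m, so 0.005° corresponds to 164.812 m.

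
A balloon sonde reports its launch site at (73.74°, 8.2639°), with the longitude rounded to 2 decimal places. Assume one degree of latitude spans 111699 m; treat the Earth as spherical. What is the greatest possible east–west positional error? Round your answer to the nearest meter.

Rounding to 2 decimal places leaves the longitude within ±0.005° of the true value.
At latitude 73.74° a degree of longitude spans 111699 m × cos 73.74° = 111699 × 0.2800 ≈ 31275.3 m.
Maximum E–W displacement: 0.005 × 31275.3 = 156.377 m.

156 meters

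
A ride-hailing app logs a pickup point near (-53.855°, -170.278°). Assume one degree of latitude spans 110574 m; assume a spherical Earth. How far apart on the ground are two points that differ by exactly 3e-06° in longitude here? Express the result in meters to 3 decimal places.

3e-06° of longitude at 53.855° is 3e-06 × 110574 × cos 53.855° ≈ 3e-06 × 65219.9 = 0.19566 m.

0.196 meters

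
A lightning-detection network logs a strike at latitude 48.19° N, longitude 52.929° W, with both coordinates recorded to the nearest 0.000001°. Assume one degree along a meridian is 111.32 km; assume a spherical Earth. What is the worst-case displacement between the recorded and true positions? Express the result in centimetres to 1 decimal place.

6.7 centimetres

Rounding to 6 decimal places leaves each coordinate within ±5e-07° of the true value.
Latitude error → 5e-07 × 111320 = 0.05566 m along the meridian.
E–W at 48.19°: 5e-07° × 111320 × cos 48.19° = 5e-07 × 111320 × 0.6667 ≈ 0.0371064 m.
Combining orthogonally: (0.05566² + 0.0371064²)^½ ≈ 0.0668949 m.
That is 0.0668949 m = 6.6895 cm.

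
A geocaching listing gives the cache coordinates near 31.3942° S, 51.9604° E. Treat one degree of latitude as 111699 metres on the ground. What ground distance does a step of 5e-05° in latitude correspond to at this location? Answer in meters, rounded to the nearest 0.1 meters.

5e-05° × 111699 m/° = 5.58495 m.

5.6 meters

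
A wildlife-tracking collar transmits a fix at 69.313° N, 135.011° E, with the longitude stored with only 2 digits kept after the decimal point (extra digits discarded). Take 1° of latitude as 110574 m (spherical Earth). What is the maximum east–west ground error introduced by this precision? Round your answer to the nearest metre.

Truncating at 2 decimal places can drop up to a full unit in the last place, so the longitude may be off by as much as 0.01°.
One degree of longitude at 69.313° is 110574 × cos 69.313° ≈ 110574 × 0.3533 = 39061.7 m.
East–west error: 0.01° × 39061.7 m/° ≈ 390.617 m.

391 metres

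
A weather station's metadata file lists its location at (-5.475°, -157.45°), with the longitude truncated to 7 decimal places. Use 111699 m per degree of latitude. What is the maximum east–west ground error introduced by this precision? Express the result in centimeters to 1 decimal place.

1.1 centimeters

Truncating at 7 decimal places can drop up to a full unit in the last place, so the longitude may be off by as much as 1e-07°.
One degree of longitude at 5.475° is 111699 × cos 5.475° ≈ 111699 × 0.9954 = 111189 m.
East–west error: 1e-07° × 111189 m/° ≈ 0.0111189 m.
That is 0.0111189 m = 1.1119 cm.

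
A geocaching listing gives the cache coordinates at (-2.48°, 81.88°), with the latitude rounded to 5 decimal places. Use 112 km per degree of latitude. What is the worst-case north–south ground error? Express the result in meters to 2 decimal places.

Rounding to 5 decimal places leaves the latitude within ±5e-06° of the true value.
North–south distance: 5e-06° × 112000 m/° = 0.56 m.

0.56 meters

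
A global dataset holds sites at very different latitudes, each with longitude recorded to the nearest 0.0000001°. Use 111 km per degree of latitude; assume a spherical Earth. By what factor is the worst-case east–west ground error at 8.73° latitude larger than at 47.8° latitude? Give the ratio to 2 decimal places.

1.47

Rounding to 7 decimal places leaves the longitude within ±5e-08° of the true value.
Error at 8.73° = 5e-08° × 111000 × cos 8.73° ≈ 0.00555 × 0.9884 = 0.0054857 m.
At 47.8°: 5e-08° × 111000 × cos 47.8° = 5e-08 × 111000 × 0.6717 ≈ 0.003728 m.
Ratio: 0.0054857 / 0.003728 = cos 8.73° / cos 47.8° ≈ 1.4715.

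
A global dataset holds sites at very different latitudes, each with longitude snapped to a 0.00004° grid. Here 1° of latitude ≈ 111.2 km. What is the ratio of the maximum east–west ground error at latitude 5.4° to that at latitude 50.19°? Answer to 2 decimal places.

With a 0.00004° grid the true value lies within half a step, ±0.00004°/2 = ±2e-05°, of the stored one.
Error at 5.4° = 2e-05° × 111200 × cos 5.4° ≈ 2.224 × 0.9956 = 2.2141 m.
At 50.19°: 2e-05° × 111200 × cos 50.19° = 2e-05 × 111200 × 0.6402 ≈ 1.4239 m.
Ratio: 2.2141 / 1.4239 = cos 5.4° / cos 50.19° ≈ 1.5550.

1.55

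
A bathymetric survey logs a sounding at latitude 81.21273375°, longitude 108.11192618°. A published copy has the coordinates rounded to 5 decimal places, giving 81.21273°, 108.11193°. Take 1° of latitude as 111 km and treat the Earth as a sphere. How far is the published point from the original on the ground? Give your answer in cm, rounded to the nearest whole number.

Δlat = 81.21273375 − 81.21273 = +0.00000375°; Δlon = 108.11192618 − 108.11193 = -0.00000382°.
North–south shift: 0.00000375 × 111000 = 0.41625 m.
East–west at this latitude: -0.00000382° × 111000 × cos 81.2127° ≈ -0.00000382 × 16957.1 = -0.064776 m.
Combined displacement = (0.41625² + 0.064776²)^½ ≈ 0.42126 m.
That is 0.42126 m = 42.126 cm.

42 cm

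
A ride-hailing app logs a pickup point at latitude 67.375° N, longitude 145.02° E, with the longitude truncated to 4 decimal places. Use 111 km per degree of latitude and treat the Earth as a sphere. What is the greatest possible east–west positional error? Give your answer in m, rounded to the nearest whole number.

4 m

Truncating at 4 decimal places can drop up to a full unit in the last place, so the longitude may be off by as much as 0.0001°.
One degree of longitude at 67.375° is 111000 × cos 67.375° ≈ 111000 × 0.3847 = 42701.5 m.
East–west error: 0.0001° × 42701.5 m/° ≈ 4.27015 m.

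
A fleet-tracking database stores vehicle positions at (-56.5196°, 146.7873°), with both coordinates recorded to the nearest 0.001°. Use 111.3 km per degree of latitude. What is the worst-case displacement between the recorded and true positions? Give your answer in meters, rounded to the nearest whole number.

64 meters

Rounding to 3 decimal places leaves each coordinate within ±0.0005° of the true value.
North–south component: 0.0005° × 111300 = 55.65 m.
East–west component at 56.5196°: 0.0005° × 111300 × cos 56.5196° ≈ 0.0005 × 61398.8 ≈ 30.6994 m.
Combining orthogonally: (55.65² + 30.6994²)^½ ≈ 63.5561 m.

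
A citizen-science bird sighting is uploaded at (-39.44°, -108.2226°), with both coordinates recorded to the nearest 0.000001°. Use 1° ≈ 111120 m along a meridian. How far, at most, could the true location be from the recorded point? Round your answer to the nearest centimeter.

Rounding to 6 decimal places leaves each coordinate within ±5e-07° of the true value.
Latitude error → 5e-07 × 111120 = 0.05556 m along the meridian.
Longitude error → 5e-07 × 111120 × cos 39.44° = 5e-07 × 111120 × 0.7723 ≈ 0.0429084 m.
The two errors are perpendicular, so the maximum displacement is √(0.05556² + 0.0429084²) ≈ 0.0702001 m.
That is 0.0702001 m = 7.02 cm.

7 centimeters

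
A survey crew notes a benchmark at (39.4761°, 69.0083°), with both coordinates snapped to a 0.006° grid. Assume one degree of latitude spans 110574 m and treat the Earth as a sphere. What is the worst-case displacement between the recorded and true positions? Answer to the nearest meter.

419 meters

With a 0.006° grid the true value lies within half a step, ±0.006°/2 = ±0.003°, of the stored one.
N–S: 0.003° × 110574 m/° = 331.722 m.
E–W at 39.4761°: 0.003° × 110574 × cos 39.4761° = 0.003 × 110574 × 0.7719 ≈ 256.053 m.
Worst case both components are at the extreme and orthogonal: √(331.722² + 256.053²) ≈ 419.05 m.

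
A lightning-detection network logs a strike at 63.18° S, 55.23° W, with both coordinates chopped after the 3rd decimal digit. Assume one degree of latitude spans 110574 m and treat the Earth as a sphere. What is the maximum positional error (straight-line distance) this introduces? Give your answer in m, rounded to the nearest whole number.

Truncating at 3 decimal places can drop up to a full unit in the last place, so each coordinate may be off by as much as 0.001°.
Latitude error → 0.001 × 110574 = 110.574 m along the meridian.
Longitude error → 0.001 × 110574 × cos 63.18° = 0.001 × 110574 × 0.4512 ≈ 49.8898 m.
Combining orthogonally: (110.574² + 49.8898²)^½ ≈ 121.308 m.

121 m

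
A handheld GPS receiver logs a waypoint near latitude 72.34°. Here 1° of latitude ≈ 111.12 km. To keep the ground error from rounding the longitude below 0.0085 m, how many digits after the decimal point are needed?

7 decimal places

At 72.34° one degree of longitude covers 111120 × cos 72.34° ≈ 111120 × 0.3034 ≈ 33710.2 m.
With N decimal places the half-ulp bound is 0.5·10⁻ᴺ°, or 0.5·10⁻ᴺ × 33710.2 m on the ground.
Need 0.5 × 33710.2 × 10⁻ᴺ ≤ 0.0085 → 10⁻ᴺ ≤ 5.043e-07, so N ≥ 6.30.
At 6 places the error can reach 0.0169 m, but 7 places keeps it to 0.00169 m.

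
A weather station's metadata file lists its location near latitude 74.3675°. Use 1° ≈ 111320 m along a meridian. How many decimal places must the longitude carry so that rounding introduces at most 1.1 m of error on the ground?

At 74.3675° one degree of longitude covers 111320 × cos 74.3675° ≈ 111320 × 0.2695 ≈ 29997 m.
With N decimal places the half-ulp bound is 0.5·10⁻ᴺ°, or 0.5·10⁻ᴺ × 29997 m on the ground.
Need 0.5 × 29997 × 10⁻ᴺ ≤ 1.1 → 10⁻ᴺ ≤ 7.334e-05, so N ≥ 4.13.
So 5 decimal places suffice (0.15 m); 4 would allow up to 1.5 m.

5 decimal places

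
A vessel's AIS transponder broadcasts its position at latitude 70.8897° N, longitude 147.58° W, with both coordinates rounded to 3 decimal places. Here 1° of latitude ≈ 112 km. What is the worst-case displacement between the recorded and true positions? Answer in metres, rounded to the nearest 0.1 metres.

58.9 metres

Rounding to 3 decimal places leaves each coordinate within ±0.0005° of the true value.
Latitude error → 0.0005 × 112000 = 56 m along the meridian.
Longitude error → 0.0005 × 112000 × cos 70.8897° = 0.0005 × 112000 × 0.3274 ≈ 18.3337 m.
Combining orthogonally: (56² + 18.3337²)^½ ≈ 58.9247 m.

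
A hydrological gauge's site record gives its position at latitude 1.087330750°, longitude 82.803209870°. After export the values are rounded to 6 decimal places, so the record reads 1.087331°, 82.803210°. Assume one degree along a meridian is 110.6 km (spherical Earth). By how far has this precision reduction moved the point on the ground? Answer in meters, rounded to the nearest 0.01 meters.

0.03 meters

The latitude changed by -0.000000250° and the longitude by -0.000000130°.
North–south shift: -0.000000250 × 110600 = -0.02765 m.
E–W at 1.08733°: -0.000000130° × 110600 × cos 1.08733° = -0.000000130 × 110600 × 0.9998 ≈ -0.0143754 m.
Distance: √(0.02765² + 0.0143754²) ≈ 0.0311637 m.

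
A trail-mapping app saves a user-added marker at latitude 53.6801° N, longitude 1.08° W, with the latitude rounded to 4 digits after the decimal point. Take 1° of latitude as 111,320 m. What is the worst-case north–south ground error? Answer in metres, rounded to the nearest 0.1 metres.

5.6 metres

Rounding to 4 decimal places leaves the latitude within ±5e-05° of the true value.
Along the meridian that is 5e-05° × 111320 m/° = 5.566 m.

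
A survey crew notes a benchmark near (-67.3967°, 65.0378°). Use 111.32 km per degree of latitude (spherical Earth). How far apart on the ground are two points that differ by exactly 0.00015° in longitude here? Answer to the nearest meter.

6 meters

One degree of longitude here spans 111320 × cos 67.3967° = 111320 × 0.3843 ≈ 42785.7 m; 0.00015° of that is 6.41785 m.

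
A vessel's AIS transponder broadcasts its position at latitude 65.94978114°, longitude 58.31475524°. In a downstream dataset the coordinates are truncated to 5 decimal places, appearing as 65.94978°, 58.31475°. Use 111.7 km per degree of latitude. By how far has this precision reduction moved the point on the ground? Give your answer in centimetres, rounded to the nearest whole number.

27 centimetres

The latitude changed by +0.00000114° and the longitude by +0.00000524°.
N–S: 0.00000114° × 111700 m/° = 0.127338 m.
East–west at this latitude: 0.00000524° × 111700 × cos 65.9498° ≈ 0.00000524 × 45521.9 = 0.238535 m.
Combined displacement = (0.127338² + 0.238535²)^½ ≈ 0.270396 m.
That is 0.270396 m = 27.04 cm.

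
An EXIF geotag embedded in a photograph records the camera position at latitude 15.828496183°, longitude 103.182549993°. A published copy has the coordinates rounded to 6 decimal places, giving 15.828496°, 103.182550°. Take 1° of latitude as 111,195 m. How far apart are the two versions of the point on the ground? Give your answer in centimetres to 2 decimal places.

Δlat = 15.828496183 − 15.828496 = +0.000000183°; Δlon = 103.182549993 − 103.182550 = -0.000000007°.
N–S: 0.000000183° × 111195 m/° = 0.0203487 m.
E–W at 15.8285°: -0.000000007° × 111195 × cos 15.8285° = -0.000000007 × 111195 × 0.9621 ≈ -0.000748853 m.
Distance: √(0.0203487² + 0.000748853²) ≈ 0.0203625 m.
That is 0.0203625 m = 2.0362 cm.

2.04 centimetres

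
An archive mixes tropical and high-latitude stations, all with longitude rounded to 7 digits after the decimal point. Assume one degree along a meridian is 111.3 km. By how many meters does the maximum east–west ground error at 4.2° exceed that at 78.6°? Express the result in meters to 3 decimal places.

Rounding to 7 decimal places leaves the longitude within ±5e-08° of the true value.
Error at 4.2° = 5e-08° × 111300 × cos 4.2° ≈ 0.005565 × 0.9973 = 0.0055501 m.
At 78.6°: 5e-08° × 111300 × cos 78.6° = 5e-08 × 111300 × 0.1977 ≈ 0.0011 m.
So the lower-latitude error exceeds the higher by 0.0055501 − 0.0011 = 0.0044501 m.

0.004 meters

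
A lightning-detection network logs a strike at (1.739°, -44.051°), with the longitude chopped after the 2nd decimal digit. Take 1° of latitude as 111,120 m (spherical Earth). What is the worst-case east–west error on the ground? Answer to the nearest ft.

Truncating at 2 decimal places can drop up to a full unit in the last place, so the longitude may be off by as much as 0.01°.
At latitude 1.739° a degree of longitude spans 111120 m × cos 1.739° = 111120 × 0.9995 ≈ 111069 m.
Maximum E–W displacement: 0.01 × 111069 = 1110.69 m.
In feet: 1110.69 m ÷ 0.3048 ≈ 3644 ft.

3644 ft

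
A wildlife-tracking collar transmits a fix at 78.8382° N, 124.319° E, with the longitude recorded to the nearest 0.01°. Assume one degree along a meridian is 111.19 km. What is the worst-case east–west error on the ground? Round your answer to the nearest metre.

108 metres

Rounding to 2 decimal places leaves the longitude within ±0.005° of the true value.
At latitude 78.8382° a degree of longitude spans 111190 m × cos 78.8382° = 111190 × 0.1936 ≈ 21524.2 m.
East–west error: 0.005° × 21524.2 m/° ≈ 107.621 m.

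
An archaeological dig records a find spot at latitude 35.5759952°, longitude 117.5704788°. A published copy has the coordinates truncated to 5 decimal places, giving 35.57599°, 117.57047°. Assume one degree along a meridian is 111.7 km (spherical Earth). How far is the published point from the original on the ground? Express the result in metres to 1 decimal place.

The latitude changed by +0.0000052° and the longitude by +0.0000088°.
North–south shift: 0.0000052 × 111700 = 0.58084 m.
East–west at this latitude: 0.0000088° × 111700 × cos 35.576° ≈ 0.0000088 × 90850.6 = 0.799485 m.
Hypotenuse of the two orthogonal shifts: √(0.58084² + 0.799485²) = 0.988206 m.

1.0 metres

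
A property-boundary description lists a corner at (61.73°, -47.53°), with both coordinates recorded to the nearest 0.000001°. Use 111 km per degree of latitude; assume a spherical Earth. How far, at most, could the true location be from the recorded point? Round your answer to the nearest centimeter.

Rounding to 6 decimal places leaves each coordinate within ±5e-07° of the true value.
Latitude error → 5e-07 × 111000 = 0.0555 m along the meridian.
Longitude error → 5e-07 × 111000 × cos 61.73° = 5e-07 × 111000 × 0.4736 ≈ 0.0262863 m.
Combining orthogonally: (0.0555² + 0.0262863²)^½ ≈ 0.0614103 m.
That is 0.0614103 m = 6.141 cm.

6 centimeters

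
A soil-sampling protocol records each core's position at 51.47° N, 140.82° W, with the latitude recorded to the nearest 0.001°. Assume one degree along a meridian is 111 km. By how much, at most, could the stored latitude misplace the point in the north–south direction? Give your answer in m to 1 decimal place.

55.5 m

Rounding to 3 decimal places leaves the latitude within ±0.0005° of the true value.
North–south distance: 0.0005° × 111000 m/° = 55.5 m.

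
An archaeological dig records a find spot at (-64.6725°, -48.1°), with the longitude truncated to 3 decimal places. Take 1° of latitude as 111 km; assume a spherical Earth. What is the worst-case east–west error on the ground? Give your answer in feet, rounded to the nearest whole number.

Truncating at 3 decimal places can drop up to a full unit in the last place, so the longitude may be off by as much as 0.001°.
At latitude 64.6725° a degree of longitude spans 111000 m × cos 64.6725° = 111000 × 0.4278 ≈ 47484.9 m.
So at most 0.001° × 47484.9 ≈ 47.4849 m east–west.
In feet: 47.4849 m ÷ 0.3048 ≈ 155.79 ft.

156 feet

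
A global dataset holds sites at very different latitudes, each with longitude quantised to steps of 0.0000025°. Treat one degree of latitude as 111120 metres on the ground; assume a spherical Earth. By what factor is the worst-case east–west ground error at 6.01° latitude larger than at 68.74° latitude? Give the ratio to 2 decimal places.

With a 0.0000025° grid the true value lies within half a step, ±0.0000025°/2 = ±1.25e-06°, of the stored one.
At 6.01°: 1.25e-06° × 111120 × cos 6.01° = 1.25e-06 × 111120 × 0.9945 ≈ 0.13814 m.
Error at 68.74° = 1.25e-06° × 111120 × cos 68.74° ≈ 0.1389 × 0.3626 = 0.050365 m.
The ratio reduces to cos 6.01° / cos 68.74° = 0.9945/0.3626 ≈ 2.7427.

2.74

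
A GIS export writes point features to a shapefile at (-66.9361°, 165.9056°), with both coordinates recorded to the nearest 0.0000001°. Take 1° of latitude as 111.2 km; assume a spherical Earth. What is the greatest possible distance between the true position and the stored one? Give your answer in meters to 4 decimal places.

0.0060 meters

Rounding to 7 decimal places leaves each coordinate within ±5e-08° of the true value.
N–S: 5e-08° × 111200 m/° = 0.00556 m.
E–W at 66.9361°: 5e-08° × 111200 × cos 66.9361° = 5e-08 × 111200 × 0.3918 ≈ 0.00217817 m.
Worst case both components are at the extreme and orthogonal: √(0.00556² + 0.00217817²) ≈ 0.00597143 m.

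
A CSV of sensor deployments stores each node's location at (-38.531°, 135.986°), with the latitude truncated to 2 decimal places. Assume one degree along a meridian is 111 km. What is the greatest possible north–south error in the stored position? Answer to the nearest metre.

Truncating at 2 decimal places can drop up to a full unit in the last place, so the latitude may be off by as much as 0.01°.
So the N–S error is at most 0.01 × 111000 = 1110 m.

1110 metres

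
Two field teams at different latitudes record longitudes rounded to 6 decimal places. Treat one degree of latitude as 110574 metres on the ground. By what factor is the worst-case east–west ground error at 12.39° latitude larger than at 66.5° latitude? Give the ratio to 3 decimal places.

2.449

Rounding to 6 decimal places leaves the longitude within ±5e-07° of the true value.
At 12.39°: 5e-07° × 110574 × cos 12.39° = 5e-07 × 110574 × 0.9767 ≈ 0.053999 m.
Error at 66.5° = 5e-07° × 110574 × cos 66.5° ≈ 0.055287 × 0.3987 = 0.022046 m.
The ratio reduces to cos 12.39° / cos 66.5° = 0.9767/0.3987 ≈ 2.4494.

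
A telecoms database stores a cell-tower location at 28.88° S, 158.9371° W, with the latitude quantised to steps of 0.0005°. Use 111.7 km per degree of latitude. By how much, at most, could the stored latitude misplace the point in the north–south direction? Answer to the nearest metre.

With a 0.0005° grid the true value lies within half a step, ±0.0005°/2 = ±0.00025°, of the stored one.
North–south distance: 0.00025° × 111700 m/° = 27.925 m.

28 metres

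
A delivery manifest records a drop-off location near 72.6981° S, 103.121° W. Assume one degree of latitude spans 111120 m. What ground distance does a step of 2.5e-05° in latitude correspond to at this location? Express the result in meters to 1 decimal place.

2.8 meters

2.5e-05° × 111120 m/° = 2.778 m.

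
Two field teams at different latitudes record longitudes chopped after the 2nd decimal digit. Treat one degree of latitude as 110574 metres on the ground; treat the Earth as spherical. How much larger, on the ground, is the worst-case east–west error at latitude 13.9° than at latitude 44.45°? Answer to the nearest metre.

284 metres

Truncating at 2 decimal places can drop up to a full unit in the last place, so the longitude may be off by as much as 0.01°.
Error at 13.9° = 0.01° × 110574 × cos 13.9° ≈ 1105.7 × 0.9707 = 1073.4 m.
At 44.45°: 0.01° × 110574 × cos 44.45° = 0.01 × 110574 × 0.7139 ≈ 789.35 m.
Difference: 1073.4 − 789.35 = 284.01 m.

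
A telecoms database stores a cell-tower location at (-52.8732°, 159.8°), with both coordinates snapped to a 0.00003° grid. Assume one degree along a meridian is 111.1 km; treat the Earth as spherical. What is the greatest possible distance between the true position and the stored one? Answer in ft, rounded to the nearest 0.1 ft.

With a 0.00003° grid the true value lies within half a step, ±0.00003°/2 = ±1.5e-05°, of the stored one.
North–south component: 1.5e-05° × 111100 = 1.6665 m.
Longitude error → 1.5e-05 × 111100 × cos 52.8732° = 1.5e-05 × 111100 × 0.6036 ≈ 1.00587 m.
The two errors are perpendicular, so the maximum displacement is √(1.6665² + 1.00587²) ≈ 1.94653 m.
In feet: 1.94653 m ÷ 0.3048 ≈ 6.3863 ft.

6.4 ft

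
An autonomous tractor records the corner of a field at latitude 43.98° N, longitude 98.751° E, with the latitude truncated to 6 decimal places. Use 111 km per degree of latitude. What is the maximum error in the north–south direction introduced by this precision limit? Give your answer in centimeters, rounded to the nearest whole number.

11 centimeters

Truncating at 6 decimal places can drop up to a full unit in the last place, so the latitude may be off by as much as 1e-06°.
North–south distance: 1e-06° × 111000 m/° = 0.111 m.
That is 0.111 m = 11.1 cm.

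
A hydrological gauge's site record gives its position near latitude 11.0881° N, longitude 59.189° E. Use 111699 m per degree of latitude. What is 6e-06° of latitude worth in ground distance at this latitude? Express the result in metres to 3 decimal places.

6e-06° × 111699 m/° = 0.670194 m.

0.670 metres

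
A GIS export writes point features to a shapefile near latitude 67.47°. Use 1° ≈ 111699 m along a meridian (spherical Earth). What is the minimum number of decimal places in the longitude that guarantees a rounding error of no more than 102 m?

3 decimal places

At 67.47° one degree of longitude covers 111699 × cos 67.47° ≈ 111699 × 0.3832 ≈ 42799.4 m.
N decimal places → at most half a unit in the last place, 0.5 × 10⁻ᴺ° = 42799.4/2 × 10⁻ᴺ m.
Need 0.5 × 42799.4 × 10⁻ᴺ ≤ 102 → 10⁻ᴺ ≤ 4.766e-03, so N ≥ 2.32.
So 3 decimal places suffice (21.4 m); 2 would allow up to 214 m.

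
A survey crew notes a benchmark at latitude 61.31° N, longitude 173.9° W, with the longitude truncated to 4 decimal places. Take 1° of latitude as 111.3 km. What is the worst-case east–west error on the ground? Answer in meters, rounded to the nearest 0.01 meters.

5.34 meters

Truncating at 4 decimal places can drop up to a full unit in the last place, so the longitude may be off by as much as 0.0001°.
At latitude 61.31° a degree of longitude spans 111300 m × cos 61.31° = 111300 × 0.4801 ≈ 53431.8 m.
So at most 0.0001° × 53431.8 ≈ 5.34318 m east–west.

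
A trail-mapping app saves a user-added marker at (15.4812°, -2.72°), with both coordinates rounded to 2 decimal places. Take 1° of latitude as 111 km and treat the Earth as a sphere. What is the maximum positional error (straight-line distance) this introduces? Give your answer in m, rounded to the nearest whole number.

771 m

Rounding to 2 decimal places leaves each coordinate within ±0.005° of the true value.
North–south component: 0.005° × 111000 = 555 m.
E–W at 15.4812°: 0.005° × 111000 × cos 15.4812° = 0.005 × 111000 × 0.9637 ≈ 534.864 m.
Worst case both components are at the extreme and orthogonal: √(555² + 534.864²) ≈ 770.781 m.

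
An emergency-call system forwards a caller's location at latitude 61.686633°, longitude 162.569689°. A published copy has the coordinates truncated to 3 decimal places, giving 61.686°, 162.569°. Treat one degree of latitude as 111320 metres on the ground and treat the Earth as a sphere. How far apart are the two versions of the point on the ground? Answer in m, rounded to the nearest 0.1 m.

79.3 m

Δlat = 61.686633 − 61.686 = +0.000633°; Δlon = 162.569689 − 162.569 = +0.000689°.
North–south shift: 0.000633 × 111320 = 70.4656 m.
E–W at 61.686°: 0.000689° × 111320 × cos 61.686° = 0.000689 × 111320 × 0.4743 ≈ 36.3788 m.
Combined displacement = (70.4656² + 36.3788²)^½ ≈ 79.302 m.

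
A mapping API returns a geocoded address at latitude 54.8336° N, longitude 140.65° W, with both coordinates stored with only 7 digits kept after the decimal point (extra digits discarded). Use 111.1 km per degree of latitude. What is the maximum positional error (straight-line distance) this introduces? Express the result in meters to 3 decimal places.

0.013 meters

Truncating at 7 decimal places can drop up to a full unit in the last place, so each coordinate may be off by as much as 1e-07°.
Latitude error → 1e-07 × 111100 = 0.01111 m along the meridian.
East–west component at 54.8336°: 1e-07° × 111100 × cos 54.8336° ≈ 1e-07 × 63988.4 ≈ 0.00639884 m.
Combining orthogonally: (0.01111² + 0.00639884²)^½ ≈ 0.012821 m.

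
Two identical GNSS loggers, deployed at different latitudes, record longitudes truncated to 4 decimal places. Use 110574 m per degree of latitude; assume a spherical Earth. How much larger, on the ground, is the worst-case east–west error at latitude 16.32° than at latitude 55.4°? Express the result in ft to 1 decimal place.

14.2 ft

Truncating at 4 decimal places can drop up to a full unit in the last place, so the longitude may be off by as much as 0.0001°.
At 16.32°: 0.0001° × 110574 × cos 16.32° = 0.0001 × 110574 × 0.9597 ≈ 10.612 m.
At 55.4°: 0.0001° × 110574 × cos 55.4° = 0.0001 × 110574 × 0.5678 ≈ 6.2789 m.
Difference: 10.612 − 6.2789 = 4.333 m.
In feet: 4.33299 m ÷ 0.3048 ≈ 14.216 ft.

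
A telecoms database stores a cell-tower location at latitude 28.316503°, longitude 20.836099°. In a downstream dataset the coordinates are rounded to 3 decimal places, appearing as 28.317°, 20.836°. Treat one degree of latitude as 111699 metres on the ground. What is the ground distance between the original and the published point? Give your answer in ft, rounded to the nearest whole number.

185 ft

Δlat = 28.316503 − 28.317 = -0.000497°; Δlon = 20.836099 − 20.836 = +0.000099°.
N–S: -0.000497° × 111699 m/° = -55.5144 m.
East–west at this latitude: 0.000099° × 111699 × cos 28.317° ≈ 0.000099 × 98332.7 = 9.73494 m.
Hypotenuse of the two orthogonal shifts: √(55.5144² + 9.73494²) = 56.3615 m.
Converting: 56.3615 m × 3.2808 ft/m ≈ 184.91 ft.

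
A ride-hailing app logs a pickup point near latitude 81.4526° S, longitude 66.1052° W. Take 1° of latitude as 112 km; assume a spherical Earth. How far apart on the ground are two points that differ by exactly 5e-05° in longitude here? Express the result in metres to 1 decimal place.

One degree of longitude here spans 112000 × cos 81.4526° = 112000 × 0.1486 ≈ 16646.3 m; 5e-05° of that is 0.832314 m.

0.8 metres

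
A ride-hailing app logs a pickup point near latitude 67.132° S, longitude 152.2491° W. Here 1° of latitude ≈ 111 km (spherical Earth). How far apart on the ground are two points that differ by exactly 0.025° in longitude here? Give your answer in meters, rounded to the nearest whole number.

1078 meters

One degree of longitude here spans 111000 × cos 67.132° = 111000 × 0.3886 ≈ 43135.6 m; 0.025° of that is 1078.39 m.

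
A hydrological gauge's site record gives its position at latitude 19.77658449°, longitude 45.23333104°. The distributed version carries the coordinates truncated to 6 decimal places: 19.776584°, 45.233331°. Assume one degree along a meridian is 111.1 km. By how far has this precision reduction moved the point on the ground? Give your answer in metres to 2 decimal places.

0.05 metres

The latitude changed by +0.00000049° and the longitude by +0.00000004°.
North–south shift: 0.00000049 × 111100 = 0.054439 m.
E–W at 19.7766°: 0.00000004° × 111100 × cos 19.7766° = 0.00000004 × 111100 × 0.9410 ≈ 0.00418189 m.
Distance: √(0.054439² + 0.00418189²) ≈ 0.0545994 m.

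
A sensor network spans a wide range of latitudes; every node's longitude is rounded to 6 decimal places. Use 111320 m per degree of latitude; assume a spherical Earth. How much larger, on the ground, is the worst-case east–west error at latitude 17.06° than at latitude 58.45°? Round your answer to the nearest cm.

2 cm

Rounding to 6 decimal places leaves the longitude within ±5e-07° of the true value.
Error at 17.06° = 5e-07° × 111320 × cos 17.06° ≈ 0.05566 × 0.9560 = 0.053211 m.
Error at 58.45° = 5e-07° × 111320 × cos 58.45° ≈ 0.05566 × 0.5232 = 0.029124 m.
So the lower-latitude error exceeds the higher by 0.053211 − 0.029124 = 0.024087 m.
That is 0.0240872 m = 2.4087 cm.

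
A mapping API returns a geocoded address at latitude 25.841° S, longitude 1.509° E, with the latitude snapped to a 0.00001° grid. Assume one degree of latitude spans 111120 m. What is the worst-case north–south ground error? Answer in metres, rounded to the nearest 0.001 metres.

0.556 metres

With a 0.00001° grid the true value lies within half a step, ±0.00001°/2 = ±5e-06°, of the stored one.
So the N–S error is at most 5e-06 × 111120 = 0.5556 m.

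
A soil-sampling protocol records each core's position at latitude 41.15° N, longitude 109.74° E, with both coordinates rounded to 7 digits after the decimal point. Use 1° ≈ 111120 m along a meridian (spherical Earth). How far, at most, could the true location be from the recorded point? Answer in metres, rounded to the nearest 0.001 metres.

Rounding to 7 decimal places leaves each coordinate within ±5e-08° of the true value.
North–south component: 5e-08° × 111120 = 0.005556 m.
E–W at 41.15°: 5e-08° × 111120 × cos 41.15° = 5e-08 × 111120 × 0.7530 ≈ 0.00418361 m.
Worst case both components are at the extreme and orthogonal: √(0.005556² + 0.00418361²) ≈ 0.00695498 m.

0.007 metres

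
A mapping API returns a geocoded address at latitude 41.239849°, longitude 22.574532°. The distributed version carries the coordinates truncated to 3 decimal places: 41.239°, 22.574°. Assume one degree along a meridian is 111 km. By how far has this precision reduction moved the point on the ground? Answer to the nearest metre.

The latitude changed by +0.000849° and the longitude by +0.000532°.
North–south shift: 0.000849 × 111000 = 94.239 m.
East–west at this latitude: 0.000532° × 111000 × cos 41.239° ≈ 0.000532 × 83468.3 = 44.4051 m.
Hypotenuse of the two orthogonal shifts: √(94.239² + 44.4051²) = 104.177 m.

104 metres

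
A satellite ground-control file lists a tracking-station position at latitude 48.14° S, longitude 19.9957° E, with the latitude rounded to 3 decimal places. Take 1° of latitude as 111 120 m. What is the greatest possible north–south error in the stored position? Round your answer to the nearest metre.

56 metres

Rounding to 3 decimal places leaves the latitude within ±0.0005° of the true value.
Along the meridian that is 0.0005° × 111120 m/° = 55.56 m.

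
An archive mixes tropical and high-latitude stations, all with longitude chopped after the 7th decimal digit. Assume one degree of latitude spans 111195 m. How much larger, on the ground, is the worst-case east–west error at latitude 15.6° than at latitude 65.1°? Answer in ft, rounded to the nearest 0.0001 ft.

0.0198 ft

Truncating at 7 decimal places can drop up to a full unit in the last place, so the longitude may be off by as much as 1e-07°.
At 15.6°: 1e-07° × 111195 × cos 15.6° = 1e-07 × 111195 × 0.9632 ≈ 0.01071 m.
At 65.1°: 1e-07° × 111195 × cos 65.1° = 1e-07 × 111195 × 0.4210 ≈ 0.0046817 m.
Difference: 0.01071 − 0.0046817 = 0.0060282 m.
In feet: 0.00602818 m ÷ 0.3048 ≈ 0.019777 ft.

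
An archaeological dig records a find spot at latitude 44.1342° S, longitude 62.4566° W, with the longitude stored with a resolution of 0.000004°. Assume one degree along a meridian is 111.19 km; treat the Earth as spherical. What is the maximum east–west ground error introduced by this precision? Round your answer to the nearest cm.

With a 0.000004° grid the true value lies within half a step, ±0.000004°/2 = ±2e-06°, of the stored one.
One degree of longitude at 44.1342° is 111190 × cos 44.1342° ≈ 111190 × 0.7177 = 79802.3 m.
So at most 2e-06° × 79802.3 ≈ 0.159605 m east–west.
That is 0.159605 m = 15.96 cm.

16 cm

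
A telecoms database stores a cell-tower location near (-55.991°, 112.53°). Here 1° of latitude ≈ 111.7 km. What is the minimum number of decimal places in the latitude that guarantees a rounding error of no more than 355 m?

One degree of latitude covers 111700 m.
N decimal places → at most half a unit in the last place, 0.5 × 10⁻ᴺ° = 111700/2 × 10⁻ᴺ m.
Need 0.5 × 111700 × 10⁻ᴺ ≤ 355 → 10⁻ᴺ ≤ 6.356e-03, so N ≥ 2.20.
So 3 decimal places suffice (55.9 m); 2 would allow up to 558 m.

3 decimal places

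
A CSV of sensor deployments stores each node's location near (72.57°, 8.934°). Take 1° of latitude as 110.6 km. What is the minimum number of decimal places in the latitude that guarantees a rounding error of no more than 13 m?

One degree of latitude covers 110600 m.
With N decimal places the half-ulp bound is 0.5·10⁻ᴺ°, or 0.5·10⁻ᴺ × 110600 m on the ground.
Need 0.5 × 110600 × 10⁻ᴺ ≤ 13 → 10⁻ᴺ ≤ 2.351e-04, so N ≥ 3.63.
At 3 places the error can reach 55.3 m, but 4 places keeps it to 5.53 m.

4 decimal places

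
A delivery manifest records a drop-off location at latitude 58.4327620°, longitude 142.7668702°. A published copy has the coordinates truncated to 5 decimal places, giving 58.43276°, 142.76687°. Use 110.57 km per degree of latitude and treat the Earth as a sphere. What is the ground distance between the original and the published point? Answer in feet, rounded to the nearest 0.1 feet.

The latitude changed by +0.0000020° and the longitude by +0.0000002°.
N–S: 0.0000020° × 110570 m/° = 0.22114 m.
E–W at 58.4328°: 0.0000002° × 110570 × cos 58.4328° = 0.0000002 × 110570 × 0.5235 ≈ 0.0115767 m.
Combined displacement = (0.22114² + 0.0115767²)^½ ≈ 0.221443 m.
Converting: 0.221443 m × 3.2808 ft/m ≈ 0.72652 ft.

0.7 feet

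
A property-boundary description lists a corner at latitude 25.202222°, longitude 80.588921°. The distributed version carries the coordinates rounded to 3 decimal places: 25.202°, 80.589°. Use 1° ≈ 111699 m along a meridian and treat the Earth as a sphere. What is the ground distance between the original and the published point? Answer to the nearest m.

26 m

Δlat = 25.202222 − 25.202 = +0.000222°; Δlon = 80.588921 − 80.589 = -0.000079°.
N–S: 0.000222° × 111699 m/° = 24.7972 m.
East–west at this latitude: -0.000079° × 111699 × cos 25.202° ≈ -0.000079 × 101067 = -7.98426 m.
Distance: √(24.7972² + 7.98426²) ≈ 26.0509 m.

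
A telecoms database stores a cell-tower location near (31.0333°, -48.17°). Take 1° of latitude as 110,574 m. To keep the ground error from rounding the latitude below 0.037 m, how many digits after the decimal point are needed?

7

One degree of latitude covers 110574 m.
Rounding to N decimal places gives at most 0.5 × 10⁻ᴺ degrees of error, i.e. 0.5 × 10⁻ᴺ × 110574 m.
Need 0.5 × 110574 × 10⁻ᴺ ≤ 0.037 → 10⁻ᴺ ≤ 6.692e-07, so N ≥ 6.17.
So 7 decimal places suffice (0.00553 m); 6 would allow up to 0.0553 m.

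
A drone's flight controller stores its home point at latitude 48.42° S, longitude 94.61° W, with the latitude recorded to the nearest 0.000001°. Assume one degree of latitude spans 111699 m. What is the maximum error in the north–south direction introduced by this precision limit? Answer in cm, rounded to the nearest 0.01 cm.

5.58 cm

Rounding to 6 decimal places leaves the latitude within ±5e-07° of the true value.
North–south distance: 5e-07° × 111699 m/° = 0.0558495 m.
That is 0.0558495 m = 5.5849 cm.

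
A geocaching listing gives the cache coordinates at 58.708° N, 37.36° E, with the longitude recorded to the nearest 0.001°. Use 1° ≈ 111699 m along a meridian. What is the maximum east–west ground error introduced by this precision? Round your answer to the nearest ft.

95 ft

Rounding to 3 decimal places leaves the longitude within ±0.0005° of the true value.
Parallels shrink by cos φ, so at 58.708° a degree of longitude is 111699 × 0.5194 ≈ 58016.4 m.
Maximum E–W displacement: 0.0005 × 58016.4 = 29.0082 m.
Converting: 29.0082 m × 3.2808 ft/m ≈ 95.171 ft.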